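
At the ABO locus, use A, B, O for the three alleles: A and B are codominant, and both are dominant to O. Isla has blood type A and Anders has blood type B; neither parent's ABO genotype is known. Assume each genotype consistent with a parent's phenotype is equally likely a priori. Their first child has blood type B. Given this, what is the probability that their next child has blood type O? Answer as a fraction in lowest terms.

1/12

Possible genotypes: Isla ∈ {AA, AO}; Anders ∈ {BB, BO}.
Weight each parental genotype pair by prior × P(type-B child):
  AO × BB: posterior weight 2/3; P(next child type O) = 0.
  AO × BO: posterior weight 1/3; P(next child type O) = 1/4.
Weighted sum = 1/12.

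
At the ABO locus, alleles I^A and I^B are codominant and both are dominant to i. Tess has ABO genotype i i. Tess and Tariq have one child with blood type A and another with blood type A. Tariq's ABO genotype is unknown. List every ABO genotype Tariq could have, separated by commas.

I^A I^A, I^A I^B, I^A i

For each candidate genotype of Tariq, check whether crossing it with i i can produce every observed child phenotype.
  I^A I^A → possible child types {A} ✓
  I^A I^B → possible child types {A, B} ✓
  I^A i → possible child types {O, A} ✓
  I^B I^B → possible child types {B} ✗
  I^B i → possible child types {O, B} ✗
  i i → possible child types {O} ✗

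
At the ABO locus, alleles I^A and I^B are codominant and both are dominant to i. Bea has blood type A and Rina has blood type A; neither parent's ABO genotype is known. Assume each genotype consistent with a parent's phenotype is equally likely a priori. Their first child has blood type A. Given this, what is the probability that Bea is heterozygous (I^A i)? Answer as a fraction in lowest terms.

Possible genotypes: Bea ∈ {I^A I^A, I^A i}; Rina ∈ {I^A I^A, I^A i}.
Weight each parental genotype pair by prior × P(type-A child):
  I^A I^A × I^A I^A: posterior weight 4/15.
  I^A I^A × I^A i: posterior weight 4/15.
  I^A i × I^A I^A: posterior weight 4/15.
  I^A i × I^A i: posterior weight 1/5.
Sum the posterior weight over pairs where Bea is I^A i: 7/15.

7/15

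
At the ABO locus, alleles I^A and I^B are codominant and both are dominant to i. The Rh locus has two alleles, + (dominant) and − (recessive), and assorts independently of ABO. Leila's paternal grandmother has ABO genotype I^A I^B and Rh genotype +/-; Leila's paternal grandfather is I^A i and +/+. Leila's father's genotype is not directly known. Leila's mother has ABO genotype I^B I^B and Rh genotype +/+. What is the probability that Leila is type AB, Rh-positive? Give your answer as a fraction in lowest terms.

1/2

Leila's father's ABO genotype from I^A I^B × I^A i: 1/4 I^A I^A, 1/4 I^A I^B, 1/4 I^A i, 1/4 I^B i.
Crossing each possibility with the mother I^B I^B and summing P(type AB): 1/4·1 + 1/4·1/2 + 1/4·1/2 + 1/4·0 = 1/2.
Similarly for Rh via the father's Rh distribution: P(Rh+) = 1.
Independent loci: 1/2 × 1 = 1/2.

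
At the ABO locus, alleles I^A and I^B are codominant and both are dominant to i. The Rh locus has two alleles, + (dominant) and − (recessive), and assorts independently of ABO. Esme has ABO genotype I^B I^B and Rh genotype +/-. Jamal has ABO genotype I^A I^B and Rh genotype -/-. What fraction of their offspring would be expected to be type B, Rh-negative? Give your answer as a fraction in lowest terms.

1/4

ABO cross I^B I^B × I^A I^B → offspring phenotypes: 1/2 B, 1/2 AB.
Rh cross +/- × -/- → 1/2 Rh+, 1/2 Rh-.
Independent loci: P(type B, Rh-negative) = 1/2 × 1/2 = 1/4.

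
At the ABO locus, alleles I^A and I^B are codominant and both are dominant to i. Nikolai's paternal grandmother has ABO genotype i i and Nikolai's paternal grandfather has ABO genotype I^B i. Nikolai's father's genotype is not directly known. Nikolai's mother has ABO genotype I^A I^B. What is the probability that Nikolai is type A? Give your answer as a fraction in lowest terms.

3/8

Nikolai's father's ABO genotype from i i × I^B i: 1/2 I^B i, 1/2 i i.
Crossing each possibility with the mother I^A I^B and summing P(type A): 1/2·1/4 + 1/2·1/2 = 3/8.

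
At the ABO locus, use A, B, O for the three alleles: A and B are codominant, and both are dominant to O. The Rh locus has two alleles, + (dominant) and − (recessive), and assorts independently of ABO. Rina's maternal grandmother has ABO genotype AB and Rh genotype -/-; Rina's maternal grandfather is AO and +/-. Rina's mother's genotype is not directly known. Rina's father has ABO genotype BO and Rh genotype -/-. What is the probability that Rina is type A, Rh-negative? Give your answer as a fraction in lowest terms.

3/16

Rina's mother's ABO genotype from AB × AO: 1/4 AA, 1/4 AB, 1/4 AO, 1/4 BO.
Crossing each possibility with the father BO and summing P(type A): 1/4·1/2 + 1/4·1/4 + 1/4·1/4 + 1/4·0 = 1/4.
Similarly for Rh via the mother's Rh distribution: P(Rh-) = 3/4.
Independent loci: 1/4 × 3/4 = 3/16.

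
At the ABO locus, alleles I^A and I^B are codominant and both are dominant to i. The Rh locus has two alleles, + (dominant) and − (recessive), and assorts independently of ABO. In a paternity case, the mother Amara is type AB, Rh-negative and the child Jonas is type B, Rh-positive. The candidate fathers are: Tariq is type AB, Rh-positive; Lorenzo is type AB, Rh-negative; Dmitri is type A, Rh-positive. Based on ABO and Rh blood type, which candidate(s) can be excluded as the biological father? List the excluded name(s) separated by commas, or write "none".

A candidate is excluded only if no genotype consistent with his phenotype could produce a type B, Rh-positive child with a type AB, Rh-negative mother.
Lorenzo (type AB, Rh-): no genotype consistent with that phenotype can produce a type-B Rh+ child with a type-AB mother.

Lorenzo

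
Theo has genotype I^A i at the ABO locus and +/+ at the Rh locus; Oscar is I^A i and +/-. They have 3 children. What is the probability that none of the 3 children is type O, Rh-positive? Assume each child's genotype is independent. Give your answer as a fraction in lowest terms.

ABO cross I^A i × I^A i → 1/4 O, 3/4 A.
Rh cross +/+ × +/- → 1 Rh+; so P(type O, Rh-positive) = 1/4 × 1 = 1/4 per child.
P(not type O, Rh-positive) = 3/4 for one child; (3/4)^3 = 27/64.

27/64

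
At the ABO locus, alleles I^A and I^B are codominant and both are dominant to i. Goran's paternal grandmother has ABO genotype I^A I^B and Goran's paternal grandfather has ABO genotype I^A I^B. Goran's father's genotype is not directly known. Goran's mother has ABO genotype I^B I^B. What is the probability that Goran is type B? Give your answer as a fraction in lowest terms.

Goran's father's ABO genotype from I^A I^B × I^A I^B: 1/4 I^A I^A, 1/2 I^A I^B, 1/4 I^B I^B.
Crossing each possibility with the mother I^B I^B and summing P(type B): 1/4·0 + 1/2·1/2 + 1/4·1 = 1/2.

1/2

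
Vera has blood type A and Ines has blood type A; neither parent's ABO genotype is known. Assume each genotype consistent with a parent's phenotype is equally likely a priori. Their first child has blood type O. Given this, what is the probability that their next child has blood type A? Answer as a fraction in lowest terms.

3/4

Possible genotypes: Vera ∈ {AA, AO}; Ines ∈ {AA, AO}.
Weight each parental genotype pair by prior × P(type-O child):
  AO × AO: posterior weight 1; P(next child type A) = 3/4.
Weighted sum = 3/4.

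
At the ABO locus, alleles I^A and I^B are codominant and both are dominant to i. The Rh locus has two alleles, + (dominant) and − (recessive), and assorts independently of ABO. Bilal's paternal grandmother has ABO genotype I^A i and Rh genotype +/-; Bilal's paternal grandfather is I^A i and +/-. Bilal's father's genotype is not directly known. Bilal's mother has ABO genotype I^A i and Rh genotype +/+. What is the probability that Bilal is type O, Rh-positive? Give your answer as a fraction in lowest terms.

Bilal's father's ABO genotype from I^A i × I^A i: 1/4 I^A I^A, 1/2 I^A i, 1/4 i i.
Crossing each possibility with the mother I^A i and summing P(type O): 1/4·0 + 1/2·1/4 + 1/4·1/2 = 1/4.
Similarly for Rh via the father's Rh distribution: P(Rh+) = 1.
Independent loci: 1/4 × 1 = 1/4.

1/4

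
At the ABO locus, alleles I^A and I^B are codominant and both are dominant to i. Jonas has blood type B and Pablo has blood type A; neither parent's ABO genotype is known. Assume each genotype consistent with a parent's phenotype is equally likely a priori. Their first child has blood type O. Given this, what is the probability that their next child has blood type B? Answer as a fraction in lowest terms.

1/4

Possible genotypes: Jonas ∈ {I^B I^B, I^B i}; Pablo ∈ {I^A I^A, I^A i}.
Weight each parental genotype pair by prior × P(type-O child):
  I^B i × I^A i: posterior weight 1; P(next child type B) = 1/4.
Weighted sum = 1/4.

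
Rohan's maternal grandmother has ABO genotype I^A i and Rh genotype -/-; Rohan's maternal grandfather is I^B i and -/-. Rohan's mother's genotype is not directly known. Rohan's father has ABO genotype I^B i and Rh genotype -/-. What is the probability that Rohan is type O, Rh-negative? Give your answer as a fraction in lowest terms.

1/4

Rohan's mother's ABO genotype from I^A i × I^B i: 1/4 I^A I^B, 1/4 I^A i, 1/4 I^B i, 1/4 i i.
Crossing each possibility with the father I^B i and summing P(type O): 1/4·0 + 1/4·1/4 + 1/4·1/4 + 1/4·1/2 = 1/4.
Similarly for Rh via the mother's Rh distribution: P(Rh-) = 1.
Independent loci: 1/4 × 1 = 1/4.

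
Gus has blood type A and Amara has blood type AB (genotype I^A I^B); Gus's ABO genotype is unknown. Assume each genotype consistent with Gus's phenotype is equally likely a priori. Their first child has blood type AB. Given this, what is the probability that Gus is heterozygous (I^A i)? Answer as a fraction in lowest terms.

Possible genotypes: Gus ∈ {I^A I^A, I^A i}; Amara ∈ {I^A I^B}.
Weight each parental genotype pair by prior × P(type-AB child):
  I^A I^A × I^A I^B: posterior weight 2/3.
  I^A i × I^A I^B: posterior weight 1/3.
Sum the posterior weight over pairs where Gus is I^A i: 1/3.

1/3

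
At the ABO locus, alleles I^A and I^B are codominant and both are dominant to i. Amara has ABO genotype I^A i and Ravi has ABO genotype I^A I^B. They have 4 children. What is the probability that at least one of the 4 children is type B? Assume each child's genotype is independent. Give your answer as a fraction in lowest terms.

ABO cross I^A i × I^A I^B → 1/2 A, 1/4 B, 1/4 AB.
So P(type B) = 1/4 per child.
P(none) = (3/4)^4 = 81/256; P(at least one) = 1 − 81/256 = 175/256.

175/256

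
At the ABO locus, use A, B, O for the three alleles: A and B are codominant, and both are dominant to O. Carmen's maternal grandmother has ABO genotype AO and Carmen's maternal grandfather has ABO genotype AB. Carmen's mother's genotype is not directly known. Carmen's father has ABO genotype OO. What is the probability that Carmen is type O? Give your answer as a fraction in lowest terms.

Carmen's mother's ABO genotype from AO × AB: 1/4 AA, 1/4 AB, 1/4 AO, 1/4 BO.
Crossing each possibility with the father OO and summing P(type O): 1/4·0 + 1/4·0 + 1/4·1/2 + 1/4·1/2 = 1/4.

1/4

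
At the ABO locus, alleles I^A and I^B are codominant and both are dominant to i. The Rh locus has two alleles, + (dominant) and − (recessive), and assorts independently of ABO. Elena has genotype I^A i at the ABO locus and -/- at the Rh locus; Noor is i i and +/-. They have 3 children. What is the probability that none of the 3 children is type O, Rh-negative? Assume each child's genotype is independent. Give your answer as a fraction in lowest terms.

ABO cross I^A i × i i → 1/2 O, 1/2 A.
Rh cross -/- × +/- → 1/2 Rh+, 1/2 Rh-; so P(type O, Rh-negative) = 1/2 × 1/2 = 1/4 per child.
P(not type O, Rh-negative) = 3/4 for one child; (3/4)^3 = 27/64.

27/64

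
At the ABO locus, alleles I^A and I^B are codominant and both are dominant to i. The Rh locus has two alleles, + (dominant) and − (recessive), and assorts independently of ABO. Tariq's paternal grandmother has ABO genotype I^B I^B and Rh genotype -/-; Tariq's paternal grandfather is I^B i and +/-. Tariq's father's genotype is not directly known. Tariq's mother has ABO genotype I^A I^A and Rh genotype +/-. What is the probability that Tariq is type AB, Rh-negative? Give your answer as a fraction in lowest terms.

9/32

Tariq's father's ABO genotype from I^B I^B × I^B i: 1/2 I^B I^B, 1/2 I^B i.
Crossing each possibility with the mother I^A I^A and summing P(type AB): 1/2·1 + 1/2·1/2 = 3/4.
Similarly for Rh via the father's Rh distribution: P(Rh-) = 3/8.
Independent loci: 3/4 × 3/8 = 9/32.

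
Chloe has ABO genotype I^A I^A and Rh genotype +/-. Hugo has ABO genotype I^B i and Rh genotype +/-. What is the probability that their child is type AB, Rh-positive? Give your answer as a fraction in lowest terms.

ABO cross I^A I^A × I^B i → offspring phenotypes: 1/2 A, 1/2 AB.
Rh cross +/- × +/- → 3/4 Rh+, 1/4 Rh-.
Independent loci: P(type AB, Rh-positive) = 1/2 × 3/4 = 3/8.

3/8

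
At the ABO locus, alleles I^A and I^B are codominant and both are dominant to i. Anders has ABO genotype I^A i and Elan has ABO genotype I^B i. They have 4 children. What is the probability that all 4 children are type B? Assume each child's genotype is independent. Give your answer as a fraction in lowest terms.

1/256

ABO cross I^A i × I^B i → 1/4 O, 1/4 A, 1/4 B, 1/4 AB.
So P(type B) = 1/4 per child.
All 4 independent: (1/4)^4 = 1/256.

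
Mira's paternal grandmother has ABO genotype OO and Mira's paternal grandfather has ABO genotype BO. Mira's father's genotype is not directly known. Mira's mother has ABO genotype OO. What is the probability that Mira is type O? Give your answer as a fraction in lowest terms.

3/4

Mira's father's ABO genotype from OO × BO: 1/2 BO, 1/2 OO.
Crossing each possibility with the mother OO and summing P(type O): 1/2·1/2 + 1/2·1 = 3/4.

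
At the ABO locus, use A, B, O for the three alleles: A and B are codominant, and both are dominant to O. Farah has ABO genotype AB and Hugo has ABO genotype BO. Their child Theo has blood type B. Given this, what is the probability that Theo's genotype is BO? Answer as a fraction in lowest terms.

Cross AB × BO → 1/4 AB, 1/4 AO, 1/4 BB, 1/4 BO.
Type-B genotypes among offspring: BB (1/4), BO (1/4); total 1/2.
P(BO | type B) = (1/4) / (1/2) = 1/2.

1/2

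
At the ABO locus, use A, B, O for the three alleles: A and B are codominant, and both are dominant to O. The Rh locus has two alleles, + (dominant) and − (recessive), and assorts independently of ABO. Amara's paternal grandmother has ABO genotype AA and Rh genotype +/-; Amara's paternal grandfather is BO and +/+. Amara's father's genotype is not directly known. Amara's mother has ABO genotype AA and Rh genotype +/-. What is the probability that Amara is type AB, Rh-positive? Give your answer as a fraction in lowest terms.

Amara's father's ABO genotype from AA × BO: 1/2 AB, 1/2 AO.
Crossing each possibility with the mother AA and summing P(type AB): 1/2·1/2 + 1/2·0 = 1/4.
Similarly for Rh via the father's Rh distribution: P(Rh+) = 7/8.
Independent loci: 1/4 × 7/8 = 7/32.

7/32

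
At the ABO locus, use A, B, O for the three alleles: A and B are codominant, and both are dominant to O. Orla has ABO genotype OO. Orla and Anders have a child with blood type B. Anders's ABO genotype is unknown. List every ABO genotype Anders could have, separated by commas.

AB, BB, BO

For each candidate genotype of Anders, check whether crossing it with OO can produce every observed child phenotype.
  AA → possible child types {A} ✗
  AB → possible child types {A, B} ✓
  AO → possible child types {O, A} ✗
  BB → possible child types {B} ✓
  BO → possible child types {O, B} ✓
  OO → possible child types {O} ✗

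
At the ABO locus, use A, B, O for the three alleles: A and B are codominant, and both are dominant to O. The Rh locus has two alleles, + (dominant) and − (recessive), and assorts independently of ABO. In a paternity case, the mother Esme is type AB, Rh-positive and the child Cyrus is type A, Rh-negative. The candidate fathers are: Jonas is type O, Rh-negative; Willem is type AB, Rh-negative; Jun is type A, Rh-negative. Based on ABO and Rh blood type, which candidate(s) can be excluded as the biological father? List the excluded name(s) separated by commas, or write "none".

none

A candidate is excluded only if no genotype consistent with his phenotype could produce a type A, Rh-negative child with a type AB, Rh-positive mother.
Every candidate has at least one consistent genotype combination, so none can be excluded.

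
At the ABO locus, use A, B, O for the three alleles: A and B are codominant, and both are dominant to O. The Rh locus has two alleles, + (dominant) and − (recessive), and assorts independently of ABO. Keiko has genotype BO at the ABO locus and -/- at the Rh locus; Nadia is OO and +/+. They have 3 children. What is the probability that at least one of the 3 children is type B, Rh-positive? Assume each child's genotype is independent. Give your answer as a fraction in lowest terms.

ABO cross BO × OO → 1/2 O, 1/2 B.
Rh cross -/- × +/+ → 1 Rh+; so P(type B, Rh-positive) = 1/2 × 1 = 1/2 per child.
P(none) = (1/2)^3 = 1/8; P(at least one) = 1 − 1/8 = 7/8.

7/8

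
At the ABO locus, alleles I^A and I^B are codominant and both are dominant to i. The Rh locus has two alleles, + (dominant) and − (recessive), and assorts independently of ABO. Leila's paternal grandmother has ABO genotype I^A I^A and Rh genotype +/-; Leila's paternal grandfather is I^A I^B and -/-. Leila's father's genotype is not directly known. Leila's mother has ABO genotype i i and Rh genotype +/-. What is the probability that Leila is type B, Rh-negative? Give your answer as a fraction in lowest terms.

Leila's father's ABO genotype from I^A I^A × I^A I^B: 1/2 I^A I^A, 1/2 I^A I^B.
Crossing each possibility with the mother i i and summing P(type B): 1/2·0 + 1/2·1/2 = 1/4.
Similarly for Rh via the father's Rh distribution: P(Rh-) = 3/8.
Independent loci: 1/4 × 3/8 = 3/32.

3/32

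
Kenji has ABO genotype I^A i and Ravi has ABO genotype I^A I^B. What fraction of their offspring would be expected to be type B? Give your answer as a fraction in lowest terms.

ABO cross I^A i × I^A I^B → offspring phenotypes: 1/2 A, 1/4 B, 1/4 AB.
So P(type B) = 1/4.

1/4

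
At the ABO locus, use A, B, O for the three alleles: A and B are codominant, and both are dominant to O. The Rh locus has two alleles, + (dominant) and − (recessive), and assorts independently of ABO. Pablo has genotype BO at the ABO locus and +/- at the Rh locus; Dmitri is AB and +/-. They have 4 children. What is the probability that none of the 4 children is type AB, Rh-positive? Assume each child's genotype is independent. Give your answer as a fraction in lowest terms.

28561/65536

ABO cross BO × AB → 1/4 A, 1/2 B, 1/4 AB.
Rh cross +/- × +/- → 3/4 Rh+, 1/4 Rh-; so P(type AB, Rh-positive) = 1/4 × 3/4 = 3/16 per child.
P(not type AB, Rh-positive) = 13/16 for one child; (13/16)^4 = 28561/65536.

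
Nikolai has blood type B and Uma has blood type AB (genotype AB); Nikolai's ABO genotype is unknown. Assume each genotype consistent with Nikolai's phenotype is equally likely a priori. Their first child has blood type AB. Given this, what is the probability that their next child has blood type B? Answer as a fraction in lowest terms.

Possible genotypes: Nikolai ∈ {BB, BO}; Uma ∈ {AB}.
Weight each parental genotype pair by prior × P(type-AB child):
  BB × AB: posterior weight 2/3; P(next child type B) = 1/2.
  BO × AB: posterior weight 1/3; P(next child type B) = 1/2.
Weighted sum = 1/2.

1/2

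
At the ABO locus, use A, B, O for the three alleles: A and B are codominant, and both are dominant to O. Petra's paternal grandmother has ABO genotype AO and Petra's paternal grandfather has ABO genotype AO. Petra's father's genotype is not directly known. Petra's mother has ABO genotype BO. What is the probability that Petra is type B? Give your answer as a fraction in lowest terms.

Petra's father's ABO genotype from AO × AO: 1/4 AA, 1/2 AO, 1/4 OO.
Crossing each possibility with the mother BO and summing P(type B): 1/4·0 + 1/2·1/4 + 1/4·1/2 = 1/4.

1/4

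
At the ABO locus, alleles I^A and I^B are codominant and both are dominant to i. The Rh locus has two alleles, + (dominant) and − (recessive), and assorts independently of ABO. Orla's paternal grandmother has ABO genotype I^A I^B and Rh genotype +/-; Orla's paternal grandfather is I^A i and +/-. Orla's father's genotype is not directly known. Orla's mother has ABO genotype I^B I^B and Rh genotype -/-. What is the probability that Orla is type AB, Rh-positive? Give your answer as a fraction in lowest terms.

1/4

Orla's father's ABO genotype from I^A I^B × I^A i: 1/4 I^A I^A, 1/4 I^A I^B, 1/4 I^A i, 1/4 I^B i.
Crossing each possibility with the mother I^B I^B and summing P(type AB): 1/4·1 + 1/4·1/2 + 1/4·1/2 + 1/4·0 = 1/2.
Similarly for Rh via the father's Rh distribution: P(Rh+) = 1/2.
Independent loci: 1/2 × 1/2 = 1/4.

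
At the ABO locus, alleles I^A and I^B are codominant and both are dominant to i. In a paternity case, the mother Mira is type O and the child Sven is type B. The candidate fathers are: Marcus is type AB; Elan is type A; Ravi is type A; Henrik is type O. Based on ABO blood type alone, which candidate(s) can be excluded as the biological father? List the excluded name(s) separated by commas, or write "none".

A candidate is excluded only if no genotype consistent with his phenotype could produce a type B child with a type O mother.
Elan (type A): no genotype consistent with that phenotype can produce a type-B child with a type-O mother.
Ravi (type A): no genotype consistent with that phenotype can produce a type-B child with a type-O mother.
Henrik (type O): no genotype consistent with that phenotype can produce a type-B child with a type-O mother.

Elan, Ravi, Henrik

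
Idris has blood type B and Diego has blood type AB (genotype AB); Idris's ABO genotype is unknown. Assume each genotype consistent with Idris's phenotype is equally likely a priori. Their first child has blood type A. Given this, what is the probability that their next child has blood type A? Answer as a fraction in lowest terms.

Possible genotypes: Idris ∈ {BB, BO}; Diego ∈ {AB}.
Weight each parental genotype pair by prior × P(type-A child):
  BO × AB: posterior weight 1; P(next child type A) = 1/4.
Weighted sum = 1/4.

1/4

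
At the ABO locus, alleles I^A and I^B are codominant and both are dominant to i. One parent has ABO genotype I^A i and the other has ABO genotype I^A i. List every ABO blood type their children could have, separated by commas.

Gametes from I^A i × I^A i give offspring ABO genotypes I^A I^A, I^A i, i i, i.e. phenotypes O, A.

O, A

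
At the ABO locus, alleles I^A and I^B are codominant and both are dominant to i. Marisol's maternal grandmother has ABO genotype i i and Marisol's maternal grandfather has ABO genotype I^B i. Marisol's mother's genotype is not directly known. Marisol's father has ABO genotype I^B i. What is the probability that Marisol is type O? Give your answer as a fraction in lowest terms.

Marisol's mother's ABO genotype from i i × I^B i: 1/2 I^B i, 1/2 i i.
Crossing each possibility with the father I^B i and summing P(type O): 1/2·1/4 + 1/2·1/2 = 3/8.

3/8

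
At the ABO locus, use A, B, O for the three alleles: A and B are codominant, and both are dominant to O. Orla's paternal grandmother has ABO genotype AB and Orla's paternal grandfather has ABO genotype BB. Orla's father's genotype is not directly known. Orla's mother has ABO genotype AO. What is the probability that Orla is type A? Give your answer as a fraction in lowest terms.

Orla's father's ABO genotype from AB × BB: 1/2 AB, 1/2 BB.
Crossing each possibility with the mother AO and summing P(type A): 1/2·1/2 + 1/2·0 = 1/4.

1/4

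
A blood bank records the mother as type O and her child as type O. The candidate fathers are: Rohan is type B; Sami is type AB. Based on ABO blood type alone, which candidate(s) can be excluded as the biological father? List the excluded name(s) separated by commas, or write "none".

Sami

A candidate is excluded only if no genotype consistent with his phenotype could produce a type O child with a type O mother.
Sami (type AB): no genotype consistent with that phenotype can produce a type-O child with a type-O mother.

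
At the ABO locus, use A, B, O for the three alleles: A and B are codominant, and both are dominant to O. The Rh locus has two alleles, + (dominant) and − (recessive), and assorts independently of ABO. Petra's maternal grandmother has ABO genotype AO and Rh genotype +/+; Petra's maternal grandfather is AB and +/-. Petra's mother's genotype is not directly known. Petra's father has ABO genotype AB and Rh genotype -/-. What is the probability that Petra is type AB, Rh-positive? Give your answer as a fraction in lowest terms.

Petra's mother's ABO genotype from AO × AB: 1/4 AA, 1/4 AB, 1/4 AO, 1/4 BO.
Crossing each possibility with the father AB and summing P(type AB): 1/4·1/2 + 1/4·1/2 + 1/4·1/4 + 1/4·1/4 = 3/8.
Similarly for Rh via the mother's Rh distribution: P(Rh+) = 3/4.
Independent loci: 3/8 × 3/4 = 9/32.

9/32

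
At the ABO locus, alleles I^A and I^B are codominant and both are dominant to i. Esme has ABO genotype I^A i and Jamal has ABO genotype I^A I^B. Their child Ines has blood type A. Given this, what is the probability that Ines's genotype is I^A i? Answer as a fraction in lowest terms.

1/2

Cross I^A i × I^A I^B → 1/4 I^A I^A, 1/4 I^A I^B, 1/4 I^A i, 1/4 I^B i.
Type-A genotypes among offspring: I^A I^A (1/4), I^A i (1/4); total 1/2.
P(I^A i | type A) = (1/4) / (1/2) = 1/2.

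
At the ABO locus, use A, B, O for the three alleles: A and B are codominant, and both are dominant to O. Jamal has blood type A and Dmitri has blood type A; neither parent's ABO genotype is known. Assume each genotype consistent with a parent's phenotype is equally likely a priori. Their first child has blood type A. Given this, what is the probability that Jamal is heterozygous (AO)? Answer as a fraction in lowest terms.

7/15

Possible genotypes: Jamal ∈ {AA, AO}; Dmitri ∈ {AA, AO}.
Weight each parental genotype pair by prior × P(type-A child):
  AA × AA: posterior weight 4/15.
  AA × AO: posterior weight 4/15.
  AO × AA: posterior weight 4/15.
  AO × AO: posterior weight 1/5.
Sum the posterior weight over pairs where Jamal is AO: 7/15.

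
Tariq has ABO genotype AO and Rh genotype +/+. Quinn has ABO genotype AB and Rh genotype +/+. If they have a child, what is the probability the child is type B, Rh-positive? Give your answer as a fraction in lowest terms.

1/4

ABO cross AO × AB → offspring phenotypes: 1/2 A, 1/4 B, 1/4 AB.
Rh cross +/+ × +/+ → 1 Rh+.
Independent loci: P(type B, Rh-positive) = 1/4 × 1 = 1/4.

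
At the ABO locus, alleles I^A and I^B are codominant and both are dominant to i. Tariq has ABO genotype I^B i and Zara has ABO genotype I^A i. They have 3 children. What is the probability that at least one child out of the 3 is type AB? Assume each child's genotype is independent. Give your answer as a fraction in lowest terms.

ABO cross I^B i × I^A i → 1/4 O, 1/4 A, 1/4 B, 1/4 AB.
So P(type AB) = 1/4 per child.
P(none) = (3/4)^3 = 27/64; P(at least one) = 1 − 27/64 = 37/64.

37/64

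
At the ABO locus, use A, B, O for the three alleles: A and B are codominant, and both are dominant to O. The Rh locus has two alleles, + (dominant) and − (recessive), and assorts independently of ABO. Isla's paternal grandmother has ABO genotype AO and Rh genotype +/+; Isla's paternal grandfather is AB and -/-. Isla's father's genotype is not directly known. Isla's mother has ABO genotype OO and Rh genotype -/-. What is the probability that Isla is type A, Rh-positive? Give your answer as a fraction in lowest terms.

1/4

Isla's father's ABO genotype from AO × AB: 1/4 AA, 1/4 AB, 1/4 AO, 1/4 BO.
Crossing each possibility with the mother OO and summing P(type A): 1/4·1 + 1/4·1/2 + 1/4·1/2 + 1/4·0 = 1/2.
Similarly for Rh via the father's Rh distribution: P(Rh+) = 1/2.
Independent loci: 1/2 × 1/2 = 1/4.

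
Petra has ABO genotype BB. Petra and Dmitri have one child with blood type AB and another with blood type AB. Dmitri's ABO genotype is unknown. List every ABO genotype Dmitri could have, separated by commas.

For each candidate genotype of Dmitri, check whether crossing it with BB can produce every observed child phenotype.
  AA → possible child types {AB} ✓
  AB → possible child types {B, AB} ✓
  AO → possible child types {B, AB} ✓
  BB → possible child types {B} ✗
  BO → possible child types {B} ✗
  OO → possible child types {B} ✗

AA, AB, AO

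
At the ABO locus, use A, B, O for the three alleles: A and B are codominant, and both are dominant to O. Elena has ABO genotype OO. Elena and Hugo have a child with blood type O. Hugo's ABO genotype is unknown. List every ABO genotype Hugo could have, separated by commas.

For each candidate genotype of Hugo, check whether crossing it with OO can produce every observed child phenotype.
  AA → possible child types {A} ✗
  AB → possible child types {A, B} ✗
  AO → possible child types {O, A} ✓
  BB → possible child types {B} ✗
  BO → possible child types {O, B} ✓
  OO → possible child types {O} ✓

AO, BO, OO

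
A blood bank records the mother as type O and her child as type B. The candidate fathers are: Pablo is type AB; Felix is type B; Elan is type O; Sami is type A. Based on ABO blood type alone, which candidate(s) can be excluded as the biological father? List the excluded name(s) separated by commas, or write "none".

Elan, Sami

A candidate is excluded only if no genotype consistent with his phenotype could produce a type B child with a type O mother.
Elan (type O): no genotype consistent with that phenotype can produce a type-B child with a type-O mother.
Sami (type A): no genotype consistent with that phenotype can produce a type-B child with a type-O mother.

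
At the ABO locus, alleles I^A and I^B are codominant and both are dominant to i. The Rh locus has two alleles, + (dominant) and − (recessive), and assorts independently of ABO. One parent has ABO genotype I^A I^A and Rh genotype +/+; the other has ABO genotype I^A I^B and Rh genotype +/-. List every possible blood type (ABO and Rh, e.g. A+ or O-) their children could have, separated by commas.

A+, AB+

Gametes from I^A I^A × I^A I^B give offspring ABO genotypes I^A I^A, I^A I^B, i.e. phenotypes A, AB.
Rh cross +/+ × +/- → phenotypes Rh+.
Combining independently: A+, AB+.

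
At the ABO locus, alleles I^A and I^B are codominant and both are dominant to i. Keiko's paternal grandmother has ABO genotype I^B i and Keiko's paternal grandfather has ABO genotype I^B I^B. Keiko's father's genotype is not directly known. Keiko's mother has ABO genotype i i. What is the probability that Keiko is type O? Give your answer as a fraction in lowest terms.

1/4

Keiko's father's ABO genotype from I^B i × I^B I^B: 1/2 I^B I^B, 1/2 I^B i.
Crossing each possibility with the mother i i and summing P(type O): 1/2·0 + 1/2·1/2 = 1/4.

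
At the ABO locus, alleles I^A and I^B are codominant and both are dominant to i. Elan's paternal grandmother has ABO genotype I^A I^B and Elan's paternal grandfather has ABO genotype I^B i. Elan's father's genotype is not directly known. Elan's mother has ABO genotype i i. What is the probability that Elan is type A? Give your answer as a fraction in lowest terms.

Elan's father's ABO genotype from I^A I^B × I^B i: 1/4 I^A I^B, 1/4 I^A i, 1/4 I^B I^B, 1/4 I^B i.
Crossing each possibility with the mother i i and summing P(type A): 1/4·1/2 + 1/4·1/2 + 1/4·0 + 1/4·0 = 1/4.

1/4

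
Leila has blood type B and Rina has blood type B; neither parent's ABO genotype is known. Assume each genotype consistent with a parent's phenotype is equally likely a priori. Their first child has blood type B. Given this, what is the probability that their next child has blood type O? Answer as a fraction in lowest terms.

1/20

Possible genotypes: Leila ∈ {I^B I^B, I^B i}; Rina ∈ {I^B I^B, I^B i}.
Weight each parental genotype pair by prior × P(type-B child):
  I^B I^B × I^B I^B: posterior weight 4/15; P(next child type O) = 0.
  I^B I^B × I^B i: posterior weight 4/15; P(next child type O) = 0.
  I^B i × I^B I^B: posterior weight 4/15; P(next child type O) = 0.
  I^B i × I^B i: posterior weight 1/5; P(next child type O) = 1/4.
Weighted sum = 1/20.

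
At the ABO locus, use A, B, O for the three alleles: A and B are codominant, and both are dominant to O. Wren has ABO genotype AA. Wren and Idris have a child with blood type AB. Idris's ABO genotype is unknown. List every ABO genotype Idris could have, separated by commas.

AB, BB, BO

For each candidate genotype of Idris, check whether crossing it with AA can produce every observed child phenotype.
  AA → possible child types {A} ✗
  AB → possible child types {A, AB} ✓
  AO → possible child types {A} ✗
  BB → possible child types {AB} ✓
  BO → possible child types {A, AB} ✓
  OO → possible child types {A} ✗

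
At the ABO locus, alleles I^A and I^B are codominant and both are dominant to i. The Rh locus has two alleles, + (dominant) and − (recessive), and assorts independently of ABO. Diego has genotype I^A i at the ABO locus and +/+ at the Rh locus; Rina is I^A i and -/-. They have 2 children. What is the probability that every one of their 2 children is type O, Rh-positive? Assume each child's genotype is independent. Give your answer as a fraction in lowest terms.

1/16

ABO cross I^A i × I^A i → 1/4 O, 3/4 A.
Rh cross +/+ × -/- → 1 Rh+; so P(type O, Rh-positive) = 1/4 × 1 = 1/4 per child.
All 2 independent: (1/4)^2 = 1/16.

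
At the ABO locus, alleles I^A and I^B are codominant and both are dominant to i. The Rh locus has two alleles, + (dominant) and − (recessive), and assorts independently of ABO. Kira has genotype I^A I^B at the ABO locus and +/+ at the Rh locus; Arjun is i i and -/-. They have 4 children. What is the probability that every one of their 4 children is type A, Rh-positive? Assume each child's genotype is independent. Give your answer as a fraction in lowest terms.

1/16

ABO cross I^A I^B × i i → 1/2 A, 1/2 B.
Rh cross +/+ × -/- → 1 Rh+; so P(type A, Rh-positive) = 1/2 × 1 = 1/2 per child.
All 4 independent: (1/2)^4 = 1/16.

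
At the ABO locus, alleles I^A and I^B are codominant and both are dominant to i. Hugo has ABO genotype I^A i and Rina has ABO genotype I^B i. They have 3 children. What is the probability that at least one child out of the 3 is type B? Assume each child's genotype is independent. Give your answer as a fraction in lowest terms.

37/64

ABO cross I^A i × I^B i → 1/4 O, 1/4 A, 1/4 B, 1/4 AB.
So P(type B) = 1/4 per child.
P(none) = (3/4)^3 = 27/64; P(at least one) = 1 − 27/64 = 37/64.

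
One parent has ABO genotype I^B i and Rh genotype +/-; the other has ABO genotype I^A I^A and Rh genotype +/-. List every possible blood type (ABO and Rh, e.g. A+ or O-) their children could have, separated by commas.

Gametes from I^B i × I^A I^A give offspring ABO genotypes I^A I^B, I^A i, i.e. phenotypes A, AB.
Rh cross +/- × +/- → phenotypes Rh+, Rh-.
Combining independently: A+, A-, AB+, AB-.

A+, A-, AB+, AB-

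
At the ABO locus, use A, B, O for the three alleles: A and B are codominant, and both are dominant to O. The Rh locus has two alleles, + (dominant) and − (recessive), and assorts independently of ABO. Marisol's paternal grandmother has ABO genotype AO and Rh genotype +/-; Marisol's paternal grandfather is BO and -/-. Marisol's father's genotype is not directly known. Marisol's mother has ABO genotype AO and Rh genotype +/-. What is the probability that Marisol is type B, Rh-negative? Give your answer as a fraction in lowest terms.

Marisol's father's ABO genotype from AO × BO: 1/4 AB, 1/4 AO, 1/4 BO, 1/4 OO.
Crossing each possibility with the mother AO and summing P(type B): 1/4·1/4 + 1/4·0 + 1/4·1/4 + 1/4·0 = 1/8.
Similarly for Rh via the father's Rh distribution: P(Rh-) = 3/8.
Independent loci: 1/8 × 3/8 = 3/64.

3/64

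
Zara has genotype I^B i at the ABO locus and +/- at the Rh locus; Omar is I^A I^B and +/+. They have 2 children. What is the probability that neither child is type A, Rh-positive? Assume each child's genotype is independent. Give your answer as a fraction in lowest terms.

ABO cross I^B i × I^A I^B → 1/4 A, 1/2 B, 1/4 AB.
Rh cross +/- × +/+ → 1 Rh+; so P(type A, Rh-positive) = 1/4 × 1 = 1/4 per child.
P(not type A, Rh-positive) = 3/4 for one child; (3/4)^2 = 9/16.

9/16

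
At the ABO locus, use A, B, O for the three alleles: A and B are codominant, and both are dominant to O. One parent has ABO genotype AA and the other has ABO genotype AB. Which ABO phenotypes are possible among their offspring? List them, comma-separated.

A, AB

Gametes from AA × AB give offspring ABO genotypes AA, AB, i.e. phenotypes A, AB.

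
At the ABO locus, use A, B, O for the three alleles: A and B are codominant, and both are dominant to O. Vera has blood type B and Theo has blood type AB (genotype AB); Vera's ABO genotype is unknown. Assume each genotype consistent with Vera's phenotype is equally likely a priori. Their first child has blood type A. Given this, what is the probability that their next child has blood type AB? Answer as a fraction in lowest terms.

Possible genotypes: Vera ∈ {BB, BO}; Theo ∈ {AB}.
Weight each parental genotype pair by prior × P(type-A child):
  BO × AB: posterior weight 1; P(next child type AB) = 1/4.
Weighted sum = 1/4.

1/4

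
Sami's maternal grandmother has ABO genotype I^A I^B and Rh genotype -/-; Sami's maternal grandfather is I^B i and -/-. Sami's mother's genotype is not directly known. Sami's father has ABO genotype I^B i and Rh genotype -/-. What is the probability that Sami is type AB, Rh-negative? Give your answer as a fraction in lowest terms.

1/8

Sami's mother's ABO genotype from I^A I^B × I^B i: 1/4 I^A I^B, 1/4 I^A i, 1/4 I^B I^B, 1/4 I^B i.
Crossing each possibility with the father I^B i and summing P(type AB): 1/4·1/4 + 1/4·1/4 + 1/4·0 + 1/4·0 = 1/8.
Similarly for Rh via the mother's Rh distribution: P(Rh-) = 1.
Independent loci: 1/8 × 1 = 1/8.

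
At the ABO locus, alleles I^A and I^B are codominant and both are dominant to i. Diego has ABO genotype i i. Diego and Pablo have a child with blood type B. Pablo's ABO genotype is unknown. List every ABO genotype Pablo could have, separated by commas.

I^A I^B, I^B I^B, I^B i

For each candidate genotype of Pablo, check whether crossing it with i i can produce every observed child phenotype.
  I^A I^A → possible child types {A} ✗
  I^A I^B → possible child types {A, B} ✓
  I^A i → possible child types {O, A} ✗
  I^B I^B → possible child types {B} ✓
  I^B i → possible child types {O, B} ✓
  i i → possible child types {O} ✗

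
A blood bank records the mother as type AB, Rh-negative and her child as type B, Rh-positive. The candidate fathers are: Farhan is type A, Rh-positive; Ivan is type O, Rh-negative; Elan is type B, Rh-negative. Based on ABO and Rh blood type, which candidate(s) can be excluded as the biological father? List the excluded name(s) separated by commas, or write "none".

Ivan, Elan

A candidate is excluded only if no genotype consistent with his phenotype could produce a type B, Rh-positive child with a type AB, Rh-negative mother.
Ivan (type O, Rh-): no genotype consistent with that phenotype can produce a type-B Rh+ child with a type-AB mother.
Elan (type B, Rh-): no genotype consistent with that phenotype can produce a type-B Rh+ child with a type-AB mother.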